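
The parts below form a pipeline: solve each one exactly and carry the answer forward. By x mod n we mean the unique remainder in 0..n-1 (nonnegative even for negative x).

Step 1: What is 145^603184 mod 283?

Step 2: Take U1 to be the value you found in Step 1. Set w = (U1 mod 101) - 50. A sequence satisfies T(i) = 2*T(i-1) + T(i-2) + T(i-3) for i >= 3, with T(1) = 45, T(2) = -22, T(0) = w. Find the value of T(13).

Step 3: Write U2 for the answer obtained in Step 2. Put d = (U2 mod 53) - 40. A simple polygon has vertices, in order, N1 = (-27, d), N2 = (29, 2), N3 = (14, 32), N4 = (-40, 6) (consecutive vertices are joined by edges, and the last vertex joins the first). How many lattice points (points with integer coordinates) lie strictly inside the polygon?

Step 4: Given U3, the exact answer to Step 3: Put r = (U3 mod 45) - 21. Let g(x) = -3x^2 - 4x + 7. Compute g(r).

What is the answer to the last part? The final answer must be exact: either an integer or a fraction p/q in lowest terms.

-552

Step 1: squarings mod 283: 145^1=145, 145^2=83, 145^4=97, 145^8=70, 145^16=89, 145^32=280, 145^64=9, 145^128=81, 145^256=52, 145^512=157, 145^1024=28, 145^2048=218, 145^4096=263, 145^8192=117, 145^16384=105, 145^32768=271, 145^65536=144, 145^131072=77, 145^262144=269, 145^524288=196; 145^603184 = 145^16 * 145^32 * 145^1024 * 145^4096 * 145^8192 * 145^65536 * 145^524288 = 179 (mod 283); answer 179
Step 2: U1 = 179; w = 28; T(3) = 2*(-22) + 1*(45) + 1*(28) = 29; iterating: T(3)=29, T(4)=81, T(5)=169, T(6)=448, T(7)=1146, T(8)=2909, T(9)=7412, T(10)=18879, T(11)=48079, T(12)=122449, T(13)=311856; answer 311856
Step 3: U2 = 311856; d = -36; cross terms: (-27*2 - 29*-36)=990, (29*32 - 14*2)=900, (14*6 - -40*32)=1364, (-40*-36 - -27*6)=1602; twice the area = |4856| = 4856; area = 2428; boundary points = 2 + 15 + 2 + 1 = 20; strictly interior points = area - boundary/2 + 1 = 2419; answer 2419
Step 4: U3 = 2419; r = 13; -3*(13)^2 - 4*(13)^1 + 7 = (-507) + (-52) + (7) = -552; answer -552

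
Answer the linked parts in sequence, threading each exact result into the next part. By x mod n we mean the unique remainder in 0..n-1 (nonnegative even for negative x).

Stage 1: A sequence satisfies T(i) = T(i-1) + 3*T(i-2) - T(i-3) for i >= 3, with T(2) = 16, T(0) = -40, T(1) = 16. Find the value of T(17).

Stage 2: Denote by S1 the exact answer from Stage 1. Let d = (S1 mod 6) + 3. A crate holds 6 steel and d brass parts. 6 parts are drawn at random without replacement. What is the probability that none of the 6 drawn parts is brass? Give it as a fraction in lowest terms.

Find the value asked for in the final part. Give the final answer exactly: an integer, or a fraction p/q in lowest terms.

Stage 1: T(3) = 1*(16) + 3*(16) - 1*(-40) = 104; iterating: T(3)=104, T(4)=136, T(5)=432, T(6)=736, T(7)=1896, T(8)=3672, T(9)=8624, T(10)=17744, T(11)=39944, T(12)=84552, T(13)=186640, T(14)=400352, T(15)=875720, T(16)=1890136, T(17)=4116944; answer 4116944
Stage 2: S1 = 4116944; d = 5; total draws C(11,6) = 462; favorable C(6,6) = 1; P = 1/462; answer 1/462

1/462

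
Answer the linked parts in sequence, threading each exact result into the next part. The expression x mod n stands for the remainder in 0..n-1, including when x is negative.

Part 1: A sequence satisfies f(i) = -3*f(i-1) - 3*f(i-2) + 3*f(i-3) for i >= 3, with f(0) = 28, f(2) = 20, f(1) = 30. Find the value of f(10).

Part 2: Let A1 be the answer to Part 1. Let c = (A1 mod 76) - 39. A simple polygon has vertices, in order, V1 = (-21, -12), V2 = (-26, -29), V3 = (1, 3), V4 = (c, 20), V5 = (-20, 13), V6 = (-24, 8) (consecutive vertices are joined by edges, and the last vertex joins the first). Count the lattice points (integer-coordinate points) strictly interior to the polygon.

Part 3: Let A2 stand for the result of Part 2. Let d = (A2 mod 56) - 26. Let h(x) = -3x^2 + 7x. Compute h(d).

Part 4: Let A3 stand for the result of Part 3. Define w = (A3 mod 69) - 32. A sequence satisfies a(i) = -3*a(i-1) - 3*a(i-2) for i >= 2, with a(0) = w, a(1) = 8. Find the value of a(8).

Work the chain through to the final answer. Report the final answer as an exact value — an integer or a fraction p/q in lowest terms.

-324

Part 1: f(3) = -3*(20) - 3*(30) + 3*(28) = -66; iterating: f(3)=-66, f(4)=228, f(5)=-426, f(6)=396, f(7)=774, f(8)=-4788, f(9)=13230, f(10)=-23004; answer -23004
Part 2: A1 = -23004; c = -15; cross terms: (-21*-29 - -26*-12)=297, (-26*3 - 1*-29)=-49, (1*20 - -15*3)=65, (-15*13 - -20*20)=205, (-20*8 - -24*13)=152, (-24*-12 - -21*8)=456; twice the area = |1126| = 1126; area = 563; boundary points = 1 + 1 + 1 + 1 + 1 + 1 = 6; strictly interior points = area - boundary/2 + 1 = 561; answer 561
Part 3: A2 = 561; d = -25; -3*(-25)^2 + 7*(-25)^1 = (-1875) + (-175) = -2050; answer -2050
Part 4: A3 = -2050; w = -12; a(2) = -3*(8) - 3*(-12) = 12; iterating: a(2)=12, a(3)=-60, a(4)=144, a(5)=-252, a(6)=324, a(7)=-216, a(8)=-324; answer -324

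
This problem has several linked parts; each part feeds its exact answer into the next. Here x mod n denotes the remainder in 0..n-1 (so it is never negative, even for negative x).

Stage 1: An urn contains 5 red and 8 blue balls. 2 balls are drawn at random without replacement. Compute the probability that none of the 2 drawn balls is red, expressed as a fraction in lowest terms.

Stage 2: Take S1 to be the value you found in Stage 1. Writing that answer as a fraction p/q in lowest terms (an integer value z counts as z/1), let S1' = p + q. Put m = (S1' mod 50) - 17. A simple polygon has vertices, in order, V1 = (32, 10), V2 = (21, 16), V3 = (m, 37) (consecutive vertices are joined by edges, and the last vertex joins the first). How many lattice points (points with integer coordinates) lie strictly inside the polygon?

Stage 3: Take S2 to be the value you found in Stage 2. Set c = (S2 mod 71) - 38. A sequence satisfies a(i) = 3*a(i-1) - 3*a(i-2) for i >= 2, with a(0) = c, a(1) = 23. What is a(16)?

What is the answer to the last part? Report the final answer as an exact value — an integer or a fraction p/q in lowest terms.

557685

Stage 1: total draws C(13,2) = 78; favorable C(8,2) = 28; P = 14/39; answer 14/39
Stage 2: S1 = 14/39; threaded value p + q = 53; m = -14; cross terms: (32*16 - 21*10)=302, (21*37 - -14*16)=1001, (-14*10 - 32*37)=-1324; twice the area = |-21| = 21; area = 21/2; boundary points = 1 + 7 + 1 = 9; strictly interior points = area - boundary/2 + 1 = 7; answer 7
Stage 3: S2 = 7; c = -31; a(2) = 3*(23) - 3*(-31) = 162; iterating: a(2)=162, a(3)=417, a(4)=765, a(5)=1044, a(6)=837, a(7)=-621, a(8)=-4374, a(9)=-11259, a(10)=-20655, a(11)=-28188, a(12)=-22599, a(13)=16767, a(14)=118098, a(15)=303993, a(16)=557685; answer 557685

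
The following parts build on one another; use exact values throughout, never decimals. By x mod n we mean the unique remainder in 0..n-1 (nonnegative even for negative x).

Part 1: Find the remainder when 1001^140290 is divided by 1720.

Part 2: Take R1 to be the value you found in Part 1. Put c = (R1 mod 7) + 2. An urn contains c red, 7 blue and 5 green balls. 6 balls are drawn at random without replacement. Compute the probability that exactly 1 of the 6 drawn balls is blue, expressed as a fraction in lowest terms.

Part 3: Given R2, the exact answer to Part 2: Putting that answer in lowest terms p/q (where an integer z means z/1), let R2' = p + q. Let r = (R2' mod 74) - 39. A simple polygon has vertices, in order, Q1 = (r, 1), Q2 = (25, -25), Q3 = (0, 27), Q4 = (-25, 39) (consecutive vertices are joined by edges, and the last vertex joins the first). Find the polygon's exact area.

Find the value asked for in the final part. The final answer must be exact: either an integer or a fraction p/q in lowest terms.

1866

Part 1: squarings mod 1720: 1001^1=1001, 1001^2=961, 1001^4=1601, 1001^8=401, 1001^16=841, 1001^32=361, 1001^64=1321, 1001^128=961, 1001^256=1601, 1001^512=401, 1001^1024=841, 1001^2048=361, 1001^4096=1321, 1001^8192=961, 1001^16384=1601, 1001^32768=401, 1001^65536=841, 1001^131072=361; 1001^140290 = 1001^2 * 1001^1024 * 1001^8192 * 1001^131072 = 81 (mod 1720); answer 81
Part 2: R1 = 81; c = 6; total draws C(18,6) = 18564; favorable C(7,1)*C(11,5) = 3234; P = 77/442; answer 77/442
Part 3: R2 = 77/442; threaded value p + q = 519; r = -38; cross terms: (-38*-25 - 25*1)=925, (25*27 - 0*-25)=675, (0*39 - -25*27)=675, (-25*1 - -38*39)=1457; twice the area = |3732| = 3732; area = 1866; answer 1866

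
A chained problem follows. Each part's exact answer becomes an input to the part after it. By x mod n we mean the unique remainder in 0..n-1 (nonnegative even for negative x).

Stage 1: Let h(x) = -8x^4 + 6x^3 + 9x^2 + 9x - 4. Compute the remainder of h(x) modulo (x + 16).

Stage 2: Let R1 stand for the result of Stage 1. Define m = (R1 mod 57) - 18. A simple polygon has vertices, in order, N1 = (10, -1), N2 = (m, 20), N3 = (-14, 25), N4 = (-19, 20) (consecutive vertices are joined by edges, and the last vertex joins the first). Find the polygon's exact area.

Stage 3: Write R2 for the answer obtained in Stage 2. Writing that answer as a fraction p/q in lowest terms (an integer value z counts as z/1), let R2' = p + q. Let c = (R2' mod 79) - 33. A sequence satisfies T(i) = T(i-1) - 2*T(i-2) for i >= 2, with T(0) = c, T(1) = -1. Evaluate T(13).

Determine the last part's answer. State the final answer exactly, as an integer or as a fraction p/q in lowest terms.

2251

Stage 1: remainder = value at the root: -8*(-16)^4 + 6*(-16)^3 + 9*(-16)^2 + 9*(-16)^1 - 4 = (-524288) + (-24576) + (2304) + (-144) + (-4) = -546708; answer -546708
Stage 2: R1 = -546708; m = 18; cross terms: (10*20 - 18*-1)=218, (18*25 - -14*20)=730, (-14*20 - -19*25)=195, (-19*-1 - 10*20)=-181; twice the area = |962| = 962; area = 481; answer 481
Stage 3: R2 = 481; threaded value p + q = 482; c = -25; T(2) = 1*(-1) - 2*(-25) = 49; iterating: T(2)=49, T(3)=51, T(4)=-47, T(5)=-149, T(6)=-55, T(7)=243, T(8)=353, T(9)=-133, T(10)=-839, T(11)=-573, T(12)=1105, T(13)=2251; answer 2251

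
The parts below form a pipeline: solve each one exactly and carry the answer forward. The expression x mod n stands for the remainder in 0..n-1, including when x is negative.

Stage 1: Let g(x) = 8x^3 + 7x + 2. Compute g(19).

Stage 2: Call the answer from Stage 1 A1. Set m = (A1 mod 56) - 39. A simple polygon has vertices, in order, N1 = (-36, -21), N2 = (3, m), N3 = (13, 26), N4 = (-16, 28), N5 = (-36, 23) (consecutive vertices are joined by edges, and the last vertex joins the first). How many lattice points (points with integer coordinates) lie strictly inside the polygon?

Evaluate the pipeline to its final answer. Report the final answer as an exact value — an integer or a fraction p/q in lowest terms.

2130

Stage 1: 8*(19)^3 + 7*(19)^1 + 2 = (54872) + (133) + (2) = 55007; answer 55007
Stage 2: A1 = 55007; m = -24; cross terms: (-36*-24 - 3*-21)=927, (3*26 - 13*-24)=390, (13*28 - -16*26)=780, (-16*23 - -36*28)=640, (-36*-21 - -36*23)=1584; twice the area = |4321| = 4321; area = 4321/2; boundary points = 3 + 10 + 1 + 5 + 44 = 63; strictly interior points = area - boundary/2 + 1 = 2130; answer 2130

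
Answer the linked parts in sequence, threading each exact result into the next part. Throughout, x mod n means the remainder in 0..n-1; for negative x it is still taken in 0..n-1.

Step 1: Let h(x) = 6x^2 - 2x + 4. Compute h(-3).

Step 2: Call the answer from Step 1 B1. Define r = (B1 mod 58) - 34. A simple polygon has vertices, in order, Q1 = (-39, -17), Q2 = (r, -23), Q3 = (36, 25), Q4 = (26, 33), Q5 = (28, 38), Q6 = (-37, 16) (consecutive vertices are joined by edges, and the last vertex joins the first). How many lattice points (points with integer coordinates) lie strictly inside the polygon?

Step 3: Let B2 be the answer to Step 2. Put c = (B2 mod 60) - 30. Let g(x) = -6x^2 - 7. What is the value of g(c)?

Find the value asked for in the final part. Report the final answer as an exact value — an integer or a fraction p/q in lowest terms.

-733

Step 1: 6*(-3)^2 - 2*(-3)^1 + 4 = (54) + (6) + (4) = 64; answer 64
Step 2: B1 = 64; r = -28; cross terms: (-39*-23 - -28*-17)=421, (-28*25 - 36*-23)=128, (36*33 - 26*25)=538, (26*38 - 28*33)=64, (28*16 - -37*38)=1854, (-37*-17 - -39*16)=1253; twice the area = |4258| = 4258; area = 2129; boundary points = 1 + 16 + 2 + 1 + 1 + 1 = 22; strictly interior points = area - boundary/2 + 1 = 2119; answer 2119
Step 3: B2 = 2119; c = -11; -6*(-11)^2 - 7 = (-726) + (-7) = -733; answer -733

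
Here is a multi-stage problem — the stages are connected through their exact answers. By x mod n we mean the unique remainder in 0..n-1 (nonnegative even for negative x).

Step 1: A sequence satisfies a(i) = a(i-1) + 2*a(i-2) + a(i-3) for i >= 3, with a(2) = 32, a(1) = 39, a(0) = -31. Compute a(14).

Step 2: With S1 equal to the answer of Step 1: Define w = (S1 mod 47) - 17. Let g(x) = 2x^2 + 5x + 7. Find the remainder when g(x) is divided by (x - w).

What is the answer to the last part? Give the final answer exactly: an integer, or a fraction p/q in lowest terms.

824

Step 1: a(3) = 1*(32) + 2*(39) + 1*(-31) = 79; iterating: a(3)=79, a(4)=182, a(5)=372, a(6)=815, a(7)=1741, a(8)=3743, a(9)=8040, a(10)=17267, a(11)=37090, a(12)=79664, a(13)=171111, a(14)=367529; answer 367529
Step 2: S1 = 367529; w = 19; remainder = value at the root: 2*(19)^2 + 5*(19)^1 + 7 = (722) + (95) + (7) = 824; answer 824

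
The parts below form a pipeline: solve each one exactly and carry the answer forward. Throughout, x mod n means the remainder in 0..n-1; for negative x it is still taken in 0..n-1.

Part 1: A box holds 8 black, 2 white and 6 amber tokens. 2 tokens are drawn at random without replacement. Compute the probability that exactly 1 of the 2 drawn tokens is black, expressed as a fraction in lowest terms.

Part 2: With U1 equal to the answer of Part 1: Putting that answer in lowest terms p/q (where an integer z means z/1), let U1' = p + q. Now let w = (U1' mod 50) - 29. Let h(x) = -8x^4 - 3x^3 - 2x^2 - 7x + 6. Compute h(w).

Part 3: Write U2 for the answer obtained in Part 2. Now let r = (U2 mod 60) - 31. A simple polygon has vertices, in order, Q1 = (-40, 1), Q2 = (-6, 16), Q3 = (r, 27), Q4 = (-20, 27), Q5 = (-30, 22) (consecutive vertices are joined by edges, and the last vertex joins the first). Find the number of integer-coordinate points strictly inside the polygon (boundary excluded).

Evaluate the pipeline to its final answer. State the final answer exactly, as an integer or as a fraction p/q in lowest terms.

Part 1: total draws C(16,2) = 120; favorable C(8,1)*C(8,1) = 64; P = 8/15; answer 8/15
Part 2: U1 = 8/15; threaded value p + q = 23; w = -6; -8*(-6)^4 - 3*(-6)^3 - 2*(-6)^2 - 7*(-6)^1 + 6 = (-10368) + (648) + (-72) + (42) + (6) = -9744; answer -9744
Part 3: U2 = -9744; r = 5; cross terms: (-40*16 - -6*1)=-634, (-6*27 - 5*16)=-242, (5*27 - -20*27)=675, (-20*22 - -30*27)=370, (-30*1 - -40*22)=850; twice the area = |1019| = 1019; area = 1019/2; boundary points = 1 + 11 + 25 + 5 + 1 = 43; strictly interior points = area - boundary/2 + 1 = 489; answer 489

489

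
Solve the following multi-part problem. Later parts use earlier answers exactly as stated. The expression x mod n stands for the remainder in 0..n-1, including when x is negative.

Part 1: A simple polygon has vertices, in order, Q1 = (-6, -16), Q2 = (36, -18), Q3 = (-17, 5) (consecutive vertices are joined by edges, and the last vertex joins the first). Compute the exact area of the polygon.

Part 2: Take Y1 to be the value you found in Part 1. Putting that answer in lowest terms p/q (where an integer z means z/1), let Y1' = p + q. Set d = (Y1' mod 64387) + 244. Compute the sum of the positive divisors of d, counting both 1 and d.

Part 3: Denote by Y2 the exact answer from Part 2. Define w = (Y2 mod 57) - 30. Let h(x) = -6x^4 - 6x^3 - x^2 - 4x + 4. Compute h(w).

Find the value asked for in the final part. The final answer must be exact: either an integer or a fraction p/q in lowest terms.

Part 1: cross terms: (-6*-18 - 36*-16)=684, (36*5 - -17*-18)=-126, (-17*-16 - -6*5)=302; twice the area = |860| = 860; area = 430; answer 430
Part 2: Y1 = 430; threaded value p + q = 431; d = 675; 675 = 3^3 * 5^2; sigma = (1 + 3 + 9 + 27) * (1 + 5 + 25) = 40 * 31 = 1240; answer 1240
Part 3: Y2 = 1240; w = 13; -6*(13)^4 - 6*(13)^3 - 1*(13)^2 - 4*(13)^1 + 4 = (-171366) + (-13182) + (-169) + (-52) + (4) = -184765; answer -184765

-184765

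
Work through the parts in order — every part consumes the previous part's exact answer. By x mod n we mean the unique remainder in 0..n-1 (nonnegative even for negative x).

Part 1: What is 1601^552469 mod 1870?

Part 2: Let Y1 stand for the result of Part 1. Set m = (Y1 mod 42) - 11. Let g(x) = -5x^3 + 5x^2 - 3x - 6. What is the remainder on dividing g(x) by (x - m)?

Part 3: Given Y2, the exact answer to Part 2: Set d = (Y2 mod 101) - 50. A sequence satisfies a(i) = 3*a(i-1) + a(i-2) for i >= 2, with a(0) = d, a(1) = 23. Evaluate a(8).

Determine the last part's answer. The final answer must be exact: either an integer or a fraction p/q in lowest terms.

Part 1: squarings mod 1870: 1601^1=1601, 1601^2=1301, 1601^4=251, 1601^8=1291, 1601^16=511, 1601^32=1191, 1601^64=1021, 1601^128=851, 1601^256=511, 1601^512=1191, 1601^1024=1021, 1601^2048=851, 1601^4096=511, 1601^8192=1191, 1601^16384=1021, 1601^32768=851, 1601^65536=511, 1601^131072=1191, 1601^262144=1021, 1601^524288=851; 1601^552469 = 1601^1 * 1601^4 * 1601^16 * 1601^512 * 1601^1024 * 1601^2048 * 1601^8192 * 1601^16384 * 1601^524288 = 651 (mod 1870); answer 651
Part 2: Y1 = 651; m = 10; remainder = value at the root: -5*(10)^3 + 5*(10)^2 - 3*(10)^1 - 6 = (-5000) + (500) + (-30) + (-6) = -4536; answer -4536
Part 3: Y2 = -4536; d = -41; a(2) = 3*(23) + 1*(-41) = 28; iterating: a(2)=28, a(3)=107, a(4)=349, a(5)=1154, a(6)=3811, a(7)=12587, a(8)=41572; answer 41572

41572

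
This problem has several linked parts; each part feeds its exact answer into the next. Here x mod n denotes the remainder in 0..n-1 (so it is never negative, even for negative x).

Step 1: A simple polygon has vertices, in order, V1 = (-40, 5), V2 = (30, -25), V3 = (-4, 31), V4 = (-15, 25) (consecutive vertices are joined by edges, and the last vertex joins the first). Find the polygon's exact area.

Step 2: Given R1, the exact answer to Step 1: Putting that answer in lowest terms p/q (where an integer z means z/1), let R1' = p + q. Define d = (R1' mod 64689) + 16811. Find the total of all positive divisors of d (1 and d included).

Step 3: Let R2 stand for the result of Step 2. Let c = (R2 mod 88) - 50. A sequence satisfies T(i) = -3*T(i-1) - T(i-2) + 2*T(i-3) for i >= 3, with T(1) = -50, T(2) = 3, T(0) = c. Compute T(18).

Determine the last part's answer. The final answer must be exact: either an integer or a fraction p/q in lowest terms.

Step 1: cross terms: (-40*-25 - 30*5)=850, (30*31 - -4*-25)=830, (-4*25 - -15*31)=365, (-15*5 - -40*25)=925; twice the area = |2970| = 2970; area = 1485; answer 1485
Step 2: R1 = 1485; threaded value p + q = 1486; d = 18297; 18297 = 3^2 * 19 * 107; sigma = (1 + 3 + 9) * (1 + 19) * (1 + 107) = 13 * 20 * 108 = 28080; answer 28080
Step 3: R2 = 28080; c = -42; T(3) = -3*(3) - 1*(-50) + 2*(-42) = -43; iterating: T(3)=-43, T(4)=26, T(5)=-29, T(6)=-25, T(7)=156, T(8)=-501, T(9)=1297, T(10)=-3078, T(11)=6935, T(12)=-15133, T(13)=32308, T(14)=-67921, T(15)=141189, T(16)=-291030, T(17)=596059, T(18)=-1214769; answer -1214769

-1214769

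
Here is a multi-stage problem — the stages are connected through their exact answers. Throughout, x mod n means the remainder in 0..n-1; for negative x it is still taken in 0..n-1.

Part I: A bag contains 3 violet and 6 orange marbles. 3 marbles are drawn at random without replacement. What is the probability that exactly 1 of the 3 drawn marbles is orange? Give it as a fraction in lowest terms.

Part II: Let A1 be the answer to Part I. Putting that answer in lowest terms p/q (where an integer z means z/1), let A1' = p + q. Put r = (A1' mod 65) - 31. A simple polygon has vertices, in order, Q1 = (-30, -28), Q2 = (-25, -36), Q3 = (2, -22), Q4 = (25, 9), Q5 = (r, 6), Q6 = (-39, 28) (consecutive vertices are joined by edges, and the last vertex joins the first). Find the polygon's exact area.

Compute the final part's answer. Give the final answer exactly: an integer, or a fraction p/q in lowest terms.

Part I: total draws C(9,3) = 84; favorable C(6,1)*C(3,2) = 18; P = 3/14; answer 3/14
Part II: A1 = 3/14; threaded value p + q = 17; r = -14; cross terms: (-30*-36 - -25*-28)=380, (-25*-22 - 2*-36)=622, (2*9 - 25*-22)=568, (25*6 - -14*9)=276, (-14*28 - -39*6)=-158, (-39*-28 - -30*28)=1932; twice the area = |3620| = 3620; area = 1810; answer 1810

1810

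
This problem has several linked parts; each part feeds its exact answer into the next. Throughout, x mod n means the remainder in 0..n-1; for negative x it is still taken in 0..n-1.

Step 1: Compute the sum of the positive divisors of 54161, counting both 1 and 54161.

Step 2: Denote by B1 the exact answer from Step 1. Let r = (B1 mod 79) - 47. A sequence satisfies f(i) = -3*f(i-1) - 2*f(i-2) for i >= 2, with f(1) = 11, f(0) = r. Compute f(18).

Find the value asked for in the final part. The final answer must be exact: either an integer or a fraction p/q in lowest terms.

Step 1: 54161 = 41 * 1321; sigma = (1 + 41) * (1 + 1321) = 42 * 1322 = 55524; answer 55524
Step 2: B1 = 55524; r = 19; f(2) = -3*(11) - 2*(19) = -71; iterating: f(2)=-71, f(3)=191, f(4)=-431, f(5)=911, f(6)=-1871, f(7)=3791, f(8)=-7631, f(9)=15311, f(10)=-30671, f(11)=61391, f(12)=-122831, f(13)=245711, f(14)=-491471, f(15)=982991, f(16)=-1966031, f(17)=3932111, f(18)=-7864271; answer -7864271

-7864271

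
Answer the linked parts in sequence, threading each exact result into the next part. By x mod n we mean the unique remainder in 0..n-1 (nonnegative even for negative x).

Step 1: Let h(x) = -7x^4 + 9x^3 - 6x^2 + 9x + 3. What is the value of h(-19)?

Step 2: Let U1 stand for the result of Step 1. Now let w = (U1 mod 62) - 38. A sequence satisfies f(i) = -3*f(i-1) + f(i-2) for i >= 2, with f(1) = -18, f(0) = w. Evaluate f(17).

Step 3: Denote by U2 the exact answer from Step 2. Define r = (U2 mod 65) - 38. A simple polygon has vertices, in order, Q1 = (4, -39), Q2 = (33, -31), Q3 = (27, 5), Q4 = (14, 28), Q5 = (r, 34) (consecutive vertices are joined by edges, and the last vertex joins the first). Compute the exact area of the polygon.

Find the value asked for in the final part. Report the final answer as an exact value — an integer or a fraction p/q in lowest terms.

Step 1: -7*(-19)^4 + 9*(-19)^3 - 6*(-19)^2 + 9*(-19)^1 + 3 = (-912247) + (-61731) + (-2166) + (-171) + (3) = -976312; answer -976312
Step 2: U1 = -976312; w = -36; f(2) = -3*(-18) + 1*(-36) = 18; iterating: f(2)=18, f(3)=-72, f(4)=234, f(5)=-774, f(6)=2556, f(7)=-8442, f(8)=27882, f(9)=-92088, f(10)=304146, f(11)=-1004526, f(12)=3317724, f(13)=-10957698, f(14)=36190818, f(15)=-119530152, f(16)=394781274, f(17)=-1303873974; answer -1303873974
Step 3: U2 = -1303873974; r = -12; cross terms: (4*-31 - 33*-39)=1163, (33*5 - 27*-31)=1002, (27*28 - 14*5)=686, (14*34 - -12*28)=812, (-12*-39 - 4*34)=332; twice the area = |3995| = 3995; area = 3995/2; answer 3995/2

3995/2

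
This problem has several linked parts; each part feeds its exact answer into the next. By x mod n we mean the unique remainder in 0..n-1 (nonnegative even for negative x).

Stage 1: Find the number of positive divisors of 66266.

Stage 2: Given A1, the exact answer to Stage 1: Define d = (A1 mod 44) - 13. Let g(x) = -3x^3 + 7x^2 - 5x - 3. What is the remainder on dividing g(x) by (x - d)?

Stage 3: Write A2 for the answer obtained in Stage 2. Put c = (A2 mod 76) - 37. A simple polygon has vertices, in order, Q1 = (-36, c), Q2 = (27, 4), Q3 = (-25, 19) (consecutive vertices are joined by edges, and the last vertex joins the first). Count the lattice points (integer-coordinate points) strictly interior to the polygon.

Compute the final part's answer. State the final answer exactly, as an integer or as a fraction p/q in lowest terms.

498

Stage 1: 66266 = 2 * 17 * 1949; number of divisors = (1+1) * (1+1) * (1+1) = 8; answer 8
Stage 2: A1 = 8; d = -5; remainder = value at the root: -3*(-5)^3 + 7*(-5)^2 - 5*(-5)^1 - 3 = (375) + (175) + (25) + (-3) = 572; answer 572
Stage 3: A2 = 572; c = 3; cross terms: (-36*4 - 27*3)=-225, (27*19 - -25*4)=613, (-25*3 - -36*19)=609; twice the area = |997| = 997; area = 997/2; boundary points = 1 + 1 + 1 = 3; strictly interior points = area - boundary/2 + 1 = 498; answer 498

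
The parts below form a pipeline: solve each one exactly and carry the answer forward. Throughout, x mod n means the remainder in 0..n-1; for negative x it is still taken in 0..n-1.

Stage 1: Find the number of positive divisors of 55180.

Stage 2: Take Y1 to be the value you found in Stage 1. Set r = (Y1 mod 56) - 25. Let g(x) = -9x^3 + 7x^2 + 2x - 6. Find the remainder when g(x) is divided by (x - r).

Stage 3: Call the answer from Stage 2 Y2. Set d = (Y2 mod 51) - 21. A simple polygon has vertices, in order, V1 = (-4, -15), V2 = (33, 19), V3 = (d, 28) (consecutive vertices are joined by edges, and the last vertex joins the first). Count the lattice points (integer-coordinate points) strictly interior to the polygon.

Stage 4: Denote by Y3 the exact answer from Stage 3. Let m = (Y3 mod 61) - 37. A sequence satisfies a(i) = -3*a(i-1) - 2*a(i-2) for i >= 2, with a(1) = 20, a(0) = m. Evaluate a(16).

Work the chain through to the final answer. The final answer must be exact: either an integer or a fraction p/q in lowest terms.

Stage 1: 55180 = 2^2 * 5 * 31 * 89; number of divisors = (2+1) * (1+1) * (1+1) * (1+1) = 24; answer 24
Stage 2: Y1 = 24; r = -1; remainder = value at the root: -9*(-1)^3 + 7*(-1)^2 + 2*(-1)^1 - 6 = (9) + (7) + (-2) + (-6) = 8; answer 8
Stage 3: Y2 = 8; d = -13; cross terms: (-4*19 - 33*-15)=419, (33*28 - -13*19)=1171, (-13*-15 - -4*28)=307; twice the area = |1897| = 1897; area = 1897/2; boundary points = 1 + 1 + 1 = 3; strictly interior points = area - boundary/2 + 1 = 948; answer 948
Stage 4: Y3 = 948; m = -4; a(2) = -3*(20) - 2*(-4) = -52; iterating: a(2)=-52, a(3)=116, a(4)=-244, a(5)=500, a(6)=-1012, a(7)=2036, a(8)=-4084, a(9)=8180, a(10)=-16372, a(11)=32756, a(12)=-65524, a(13)=131060, a(14)=-262132, a(15)=524276, a(16)=-1048564; answer -1048564

-1048564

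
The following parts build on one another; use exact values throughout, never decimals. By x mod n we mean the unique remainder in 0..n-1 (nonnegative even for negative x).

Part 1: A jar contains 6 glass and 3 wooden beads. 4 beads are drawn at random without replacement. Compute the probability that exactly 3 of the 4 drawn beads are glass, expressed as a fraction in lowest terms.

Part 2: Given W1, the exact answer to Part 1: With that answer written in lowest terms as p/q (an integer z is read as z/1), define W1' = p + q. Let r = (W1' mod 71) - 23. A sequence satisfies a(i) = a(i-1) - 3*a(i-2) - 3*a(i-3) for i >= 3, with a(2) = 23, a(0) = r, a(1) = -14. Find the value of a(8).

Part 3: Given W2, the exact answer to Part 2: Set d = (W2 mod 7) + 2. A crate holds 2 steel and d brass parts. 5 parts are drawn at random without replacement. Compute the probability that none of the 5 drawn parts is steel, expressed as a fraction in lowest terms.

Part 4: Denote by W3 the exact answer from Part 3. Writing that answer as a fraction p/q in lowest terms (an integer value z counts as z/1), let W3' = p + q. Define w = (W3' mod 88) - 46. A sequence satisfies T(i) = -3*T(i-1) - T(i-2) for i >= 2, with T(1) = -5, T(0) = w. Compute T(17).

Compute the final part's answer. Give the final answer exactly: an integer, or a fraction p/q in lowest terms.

-61189070

Part 1: total draws C(9,4) = 126; favorable C(6,3)*C(3,1) = 60; P = 10/21; answer 10/21
Part 2: W1 = 10/21; threaded value p + q = 31; r = 8; a(3) = 1*(23) - 3*(-14) - 3*(8) = 41; iterating: a(3)=41, a(4)=14, a(5)=-178, a(6)=-343, a(7)=149, a(8)=1712; answer 1712
Part 3: W2 = 1712; d = 6; total draws C(8,5) = 56; favorable C(6,5) = 6; P = 3/28; answer 3/28
Part 4: W3 = 3/28; threaded value p + q = 31; w = -15; T(2) = -3*(-5) - 1*(-15) = 30; iterating: T(2)=30, T(3)=-85, T(4)=225, T(5)=-590, T(6)=1545, T(7)=-4045, T(8)=10590, T(9)=-27725, T(10)=72585, T(11)=-190030, T(12)=497505, T(13)=-1302485, T(14)=3409950, T(15)=-8927365, T(16)=23372145, T(17)=-61189070; answer -61189070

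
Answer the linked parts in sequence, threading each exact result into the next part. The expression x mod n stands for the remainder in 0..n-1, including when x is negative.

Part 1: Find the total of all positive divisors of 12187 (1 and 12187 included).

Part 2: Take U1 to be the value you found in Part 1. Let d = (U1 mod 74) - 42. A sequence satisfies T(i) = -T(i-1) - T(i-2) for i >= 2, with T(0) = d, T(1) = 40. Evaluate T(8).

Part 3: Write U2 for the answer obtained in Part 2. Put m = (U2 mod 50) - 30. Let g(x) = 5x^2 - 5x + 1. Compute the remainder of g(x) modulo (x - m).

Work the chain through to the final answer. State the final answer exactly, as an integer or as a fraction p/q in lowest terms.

31

Part 1: 12187 = 7 * 1741; sigma = (1 + 7) * (1 + 1741) = 8 * 1742 = 13936; answer 13936
Part 2: U1 = 13936; d = -18; T(2) = -1*(40) - 1*(-18) = -22; iterating: T(2)=-22, T(3)=-18, T(4)=40, T(5)=-22, T(6)=-18, T(7)=40, T(8)=-22; answer -22
Part 3: U2 = -22; m = -2; remainder = value at the root: 5*(-2)^2 - 5*(-2)^1 + 1 = (20) + (10) + (1) = 31; answer 31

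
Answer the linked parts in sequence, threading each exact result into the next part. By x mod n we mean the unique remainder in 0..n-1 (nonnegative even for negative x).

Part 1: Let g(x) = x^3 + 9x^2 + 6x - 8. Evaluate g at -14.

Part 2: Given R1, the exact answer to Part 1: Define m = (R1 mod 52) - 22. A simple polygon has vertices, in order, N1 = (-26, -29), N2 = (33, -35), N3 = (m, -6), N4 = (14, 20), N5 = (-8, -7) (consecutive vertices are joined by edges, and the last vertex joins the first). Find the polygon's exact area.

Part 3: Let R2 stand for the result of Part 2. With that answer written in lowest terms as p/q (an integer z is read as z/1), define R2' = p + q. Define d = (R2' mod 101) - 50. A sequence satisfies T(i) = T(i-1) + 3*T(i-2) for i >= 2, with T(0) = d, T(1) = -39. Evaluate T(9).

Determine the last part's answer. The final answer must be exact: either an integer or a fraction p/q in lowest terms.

Part 1: 1*(-14)^3 + 9*(-14)^2 + 6*(-14)^1 - 8 = (-2744) + (1764) + (-84) + (-8) = -1072; answer -1072
Part 2: R1 = -1072; m = -2; cross terms: (-26*-35 - 33*-29)=1867, (33*-6 - -2*-35)=-268, (-2*20 - 14*-6)=44, (14*-7 - -8*20)=62, (-8*-29 - -26*-7)=50; twice the area = |1755| = 1755; area = 1755/2; answer 1755/2
Part 3: R2 = 1755/2; threaded value p + q = 1757; d = -10; T(2) = 1*(-39) + 3*(-10) = -69; iterating: T(2)=-69, T(3)=-186, T(4)=-393, T(5)=-951, T(6)=-2130, T(7)=-4983, T(8)=-11373, T(9)=-26322; answer -26322

-26322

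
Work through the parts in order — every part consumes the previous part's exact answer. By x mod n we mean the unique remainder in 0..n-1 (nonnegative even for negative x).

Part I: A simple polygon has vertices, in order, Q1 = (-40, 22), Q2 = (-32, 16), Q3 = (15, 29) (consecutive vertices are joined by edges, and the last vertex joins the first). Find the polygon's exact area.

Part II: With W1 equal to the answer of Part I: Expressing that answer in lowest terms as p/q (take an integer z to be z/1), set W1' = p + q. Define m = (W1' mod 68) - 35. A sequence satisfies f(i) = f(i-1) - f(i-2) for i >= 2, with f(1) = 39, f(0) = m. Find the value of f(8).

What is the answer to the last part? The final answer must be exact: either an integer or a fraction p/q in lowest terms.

Part I: cross terms: (-40*16 - -32*22)=64, (-32*29 - 15*16)=-1168, (15*22 - -40*29)=1490; twice the area = |386| = 386; area = 193; answer 193
Part II: W1 = 193; threaded value p + q = 194; m = 23; f(2) = 1*(39) - 1*(23) = 16; iterating: f(2)=16, f(3)=-23, f(4)=-39, f(5)=-16, f(6)=23, f(7)=39, f(8)=16; answer 16

16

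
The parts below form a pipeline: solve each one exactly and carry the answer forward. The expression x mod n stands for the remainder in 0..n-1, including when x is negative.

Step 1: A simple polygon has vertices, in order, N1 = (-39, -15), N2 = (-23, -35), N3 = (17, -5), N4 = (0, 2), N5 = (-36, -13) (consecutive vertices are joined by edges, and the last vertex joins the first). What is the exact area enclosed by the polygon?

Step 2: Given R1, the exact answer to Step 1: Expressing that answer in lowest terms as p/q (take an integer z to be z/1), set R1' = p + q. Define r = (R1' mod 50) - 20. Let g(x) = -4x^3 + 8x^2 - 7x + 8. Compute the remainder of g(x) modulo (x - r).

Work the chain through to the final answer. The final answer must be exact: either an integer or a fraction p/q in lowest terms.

Step 1: cross terms: (-39*-35 - -23*-15)=1020, (-23*-5 - 17*-35)=710, (17*2 - 0*-5)=34, (0*-13 - -36*2)=72, (-36*-15 - -39*-13)=33; twice the area = |1869| = 1869; area = 1869/2; answer 1869/2
Step 2: R1 = 1869/2; threaded value p + q = 1871; r = 1; remainder = value at the root: -4*(1)^3 + 8*(1)^2 - 7*(1)^1 + 8 = (-4) + (8) + (-7) + (8) = 5; answer 5

5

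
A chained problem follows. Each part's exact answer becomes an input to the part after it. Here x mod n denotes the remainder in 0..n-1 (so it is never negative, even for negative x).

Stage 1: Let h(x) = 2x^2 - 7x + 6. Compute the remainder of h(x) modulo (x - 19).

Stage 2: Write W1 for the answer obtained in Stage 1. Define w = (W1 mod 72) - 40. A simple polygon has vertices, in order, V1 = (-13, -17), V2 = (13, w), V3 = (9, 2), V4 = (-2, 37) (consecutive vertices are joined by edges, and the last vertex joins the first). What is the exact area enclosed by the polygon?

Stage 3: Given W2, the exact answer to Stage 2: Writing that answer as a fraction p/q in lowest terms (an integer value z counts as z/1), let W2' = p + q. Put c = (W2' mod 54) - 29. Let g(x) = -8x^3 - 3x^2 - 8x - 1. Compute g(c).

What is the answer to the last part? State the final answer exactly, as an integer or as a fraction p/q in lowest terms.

Stage 1: remainder = value at the root: 2*(19)^2 - 7*(19)^1 + 6 = (722) + (-133) + (6) = 595; answer 595
Stage 2: W1 = 595; w = -21; cross terms: (-13*-21 - 13*-17)=494, (13*2 - 9*-21)=215, (9*37 - -2*2)=337, (-2*-17 - -13*37)=515; twice the area = |1561| = 1561; area = 1561/2; answer 1561/2
Stage 3: W2 = 1561/2; threaded value p + q = 1563; c = 22; -8*(22)^3 - 3*(22)^2 - 8*(22)^1 - 1 = (-85184) + (-1452) + (-176) + (-1) = -86813; answer -86813

-86813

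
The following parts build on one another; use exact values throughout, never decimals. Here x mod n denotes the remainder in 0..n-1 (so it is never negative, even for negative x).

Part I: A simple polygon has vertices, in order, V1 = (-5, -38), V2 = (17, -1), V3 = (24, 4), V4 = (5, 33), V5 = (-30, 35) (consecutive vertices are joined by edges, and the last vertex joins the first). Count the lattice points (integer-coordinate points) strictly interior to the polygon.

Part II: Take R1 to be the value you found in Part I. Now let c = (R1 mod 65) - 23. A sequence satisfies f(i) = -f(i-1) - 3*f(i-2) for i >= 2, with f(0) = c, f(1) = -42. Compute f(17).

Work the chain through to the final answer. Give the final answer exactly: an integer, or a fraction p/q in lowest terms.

Part I: cross terms: (-5*-1 - 17*-38)=651, (17*4 - 24*-1)=92, (24*33 - 5*4)=772, (5*35 - -30*33)=1165, (-30*-38 - -5*35)=1315; twice the area = |3995| = 3995; area = 3995/2; boundary points = 1 + 1 + 1 + 1 + 1 = 5; strictly interior points = area - boundary/2 + 1 = 1996; answer 1996
Part II: R1 = 1996; c = 23; f(2) = -1*(-42) - 3*(23) = -27; iterating: f(2)=-27, f(3)=153, f(4)=-72, f(5)=-387, f(6)=603, f(7)=558, f(8)=-2367, f(9)=693, f(10)=6408, f(11)=-8487, f(12)=-10737, f(13)=36198, f(14)=-3987, f(15)=-104607, f(16)=116568, f(17)=197253; answer 197253

197253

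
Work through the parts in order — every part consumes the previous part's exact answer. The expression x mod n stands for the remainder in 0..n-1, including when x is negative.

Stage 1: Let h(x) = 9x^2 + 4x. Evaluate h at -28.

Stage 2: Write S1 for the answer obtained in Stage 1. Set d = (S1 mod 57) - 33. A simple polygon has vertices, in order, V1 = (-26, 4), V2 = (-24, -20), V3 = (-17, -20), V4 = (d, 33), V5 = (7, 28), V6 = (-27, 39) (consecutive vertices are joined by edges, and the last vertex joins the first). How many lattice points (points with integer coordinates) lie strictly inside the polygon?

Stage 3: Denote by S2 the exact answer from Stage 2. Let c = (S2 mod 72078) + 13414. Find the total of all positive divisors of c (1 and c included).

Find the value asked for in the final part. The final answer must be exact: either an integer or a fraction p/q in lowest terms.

Stage 1: 9*(-28)^2 + 4*(-28)^1 = (7056) + (-112) = 6944; answer 6944
Stage 2: S1 = 6944; d = 14; cross terms: (-26*-20 - -24*4)=616, (-24*-20 - -17*-20)=140, (-17*33 - 14*-20)=-281, (14*28 - 7*33)=161, (7*39 - -27*28)=1029, (-27*4 - -26*39)=906; twice the area = |2571| = 2571; area = 2571/2; boundary points = 2 + 7 + 1 + 1 + 1 + 1 = 13; strictly interior points = area - boundary/2 + 1 = 1280; answer 1280
Stage 3: S2 = 1280; c = 14694; 14694 = 2 * 3 * 31 * 79; sigma = (1 + 2) * (1 + 3) * (1 + 31) * (1 + 79) = 3 * 4 * 32 * 80 = 30720; answer 30720

30720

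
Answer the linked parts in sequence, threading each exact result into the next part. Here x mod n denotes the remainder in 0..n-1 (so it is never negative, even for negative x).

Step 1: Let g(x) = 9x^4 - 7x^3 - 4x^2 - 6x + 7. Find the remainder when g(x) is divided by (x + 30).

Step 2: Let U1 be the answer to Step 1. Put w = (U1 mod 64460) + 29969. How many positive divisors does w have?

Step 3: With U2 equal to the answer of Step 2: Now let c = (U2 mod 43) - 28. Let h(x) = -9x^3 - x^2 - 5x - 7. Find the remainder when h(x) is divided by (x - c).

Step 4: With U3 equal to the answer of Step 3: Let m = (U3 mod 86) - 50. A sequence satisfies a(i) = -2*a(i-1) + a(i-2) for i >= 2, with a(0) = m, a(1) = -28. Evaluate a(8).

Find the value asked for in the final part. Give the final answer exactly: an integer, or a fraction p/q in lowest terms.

10579

Step 1: remainder = value at the root: 9*(-30)^4 - 7*(-30)^3 - 4*(-30)^2 - 6*(-30)^1 + 7 = (7290000) + (189000) + (-3600) + (180) + (7) = 7475587; answer 7475587
Step 2: U1 = 7475587; w = 92656; 92656 = 2^4 * 5791; number of divisors = (4+1) * (1+1) = 10; answer 10
Step 3: U2 = 10; c = -18; remainder = value at the root: -9*(-18)^3 - 1*(-18)^2 - 5*(-18)^1 - 7 = (52488) + (-324) + (90) + (-7) = 52247; answer 52247
Step 4: U3 = 52247; m = -5; a(2) = -2*(-28) + 1*(-5) = 51; iterating: a(2)=51, a(3)=-130, a(4)=311, a(5)=-752, a(6)=1815, a(7)=-4382, a(8)=10579; answer 10579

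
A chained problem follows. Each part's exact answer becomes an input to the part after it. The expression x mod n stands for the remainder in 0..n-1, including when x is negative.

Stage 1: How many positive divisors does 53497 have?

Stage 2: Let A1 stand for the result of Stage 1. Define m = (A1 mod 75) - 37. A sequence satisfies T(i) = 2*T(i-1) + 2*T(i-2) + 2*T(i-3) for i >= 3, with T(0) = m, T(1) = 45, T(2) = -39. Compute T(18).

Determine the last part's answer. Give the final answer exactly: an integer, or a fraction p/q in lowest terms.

-404022144

Stage 1: 53497 = 61 * 877; number of divisors = (1+1) * (1+1) = 4; answer 4
Stage 2: A1 = 4; m = -33; T(3) = 2*(-39) + 2*(45) + 2*(-33) = -54; iterating: T(3)=-54, T(4)=-96, T(5)=-378, T(6)=-1056, T(7)=-3060, T(8)=-8988, T(9)=-26208, T(10)=-76512, T(11)=-223416, T(12)=-652272, T(13)=-1904400, T(14)=-5560176, T(15)=-16233696, T(16)=-47396544, T(17)=-138380832, T(18)=-404022144; answer -404022144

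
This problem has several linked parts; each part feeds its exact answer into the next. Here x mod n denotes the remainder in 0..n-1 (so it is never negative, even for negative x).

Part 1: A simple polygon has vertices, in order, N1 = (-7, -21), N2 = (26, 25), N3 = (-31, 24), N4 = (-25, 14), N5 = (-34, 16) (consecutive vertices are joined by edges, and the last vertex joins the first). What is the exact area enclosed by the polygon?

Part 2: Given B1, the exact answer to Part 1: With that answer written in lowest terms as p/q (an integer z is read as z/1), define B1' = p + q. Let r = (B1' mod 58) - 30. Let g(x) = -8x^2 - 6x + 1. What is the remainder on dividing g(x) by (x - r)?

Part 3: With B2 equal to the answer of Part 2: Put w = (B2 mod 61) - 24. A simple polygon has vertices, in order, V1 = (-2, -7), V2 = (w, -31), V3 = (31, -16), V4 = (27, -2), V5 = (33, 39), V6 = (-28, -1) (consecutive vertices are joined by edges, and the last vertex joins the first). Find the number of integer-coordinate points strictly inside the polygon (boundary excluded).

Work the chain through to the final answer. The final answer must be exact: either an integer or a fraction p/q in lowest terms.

Part 1: cross terms: (-7*25 - 26*-21)=371, (26*24 - -31*25)=1399, (-31*14 - -25*24)=166, (-25*16 - -34*14)=76, (-34*-21 - -7*16)=826; twice the area = |2838| = 2838; area = 1419; answer 1419
Part 2: B1 = 1419; threaded value p + q = 1420; r = -2; remainder = value at the root: -8*(-2)^2 - 6*(-2)^1 + 1 = (-32) + (12) + (1) = -19; answer -19
Part 3: B2 = -19; w = 18; cross terms: (-2*-31 - 18*-7)=188, (18*-16 - 31*-31)=673, (31*-2 - 27*-16)=370, (27*39 - 33*-2)=1119, (33*-1 - -28*39)=1059, (-28*-7 - -2*-1)=194; twice the area = |3603| = 3603; area = 3603/2; boundary points = 4 + 1 + 2 + 1 + 1 + 2 = 11; strictly interior points = area - boundary/2 + 1 = 1797; answer 1797

1797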